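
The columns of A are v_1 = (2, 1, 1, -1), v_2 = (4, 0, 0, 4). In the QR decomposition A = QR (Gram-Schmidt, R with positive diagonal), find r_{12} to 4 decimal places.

r_{12} = 1.5119

v_1 = (2, 1, 1, -1); ‖v_1‖ = 2.6458, so e_1 = (0.7559, 0.3780, 0.3780, -0.3780).
r_{12} = e_1·v_2 = 1.5119.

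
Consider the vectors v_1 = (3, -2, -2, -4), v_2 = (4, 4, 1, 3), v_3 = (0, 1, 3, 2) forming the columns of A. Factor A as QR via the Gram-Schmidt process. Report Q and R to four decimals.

Q = [[0.5222, 0.7864, 0.2008], [-0.3482, 0.5437, -0.3191], [-0.3482, 0.0631, 0.9145], [-0.6963, 0.2864, -0.1471]], R = [[5.7446, -1.7408, -2.7852], [0.0000, 6.2426, 1.3058], [0.0000, 0.0000, 2.1301]]

v_1 = (3, -2, -2, -4); ‖v_1‖ = 5.7446, so e_1 = (0.5222, -0.3482, -0.3482, -0.6963).
e_1·v_2 = 0.5222·4 + (-0.3482)·4 + (-0.3482)·1 + (-0.6963)·3 = -1.7408.
u_2 = v_2 + 1.7408·e_1 = (4.9091, 3.3939, 0.3939, 1.7879).
‖u_2‖ = 6.2426, so e_2 = (0.7864, 0.5437, 0.0631, 0.2864).
e_1·v_3 = 0.5222·0 + (-0.3482)·1 + (-0.3482)·3 + (-0.6963)·2 = -2.7852; e_2·v_3 = 0.7864·0 + 0.5437·1 + 0.0631·3 + 0.2864·2 = 1.3058.
u_3 = v_3 + 2.7852·e_1 − 1.3058·e_2 = (0.4277, -0.6796, 1.9479, -0.3134).
‖u_3‖ = 2.1301, so e_3 = (0.2008, -0.3191, 0.9145, -0.1471).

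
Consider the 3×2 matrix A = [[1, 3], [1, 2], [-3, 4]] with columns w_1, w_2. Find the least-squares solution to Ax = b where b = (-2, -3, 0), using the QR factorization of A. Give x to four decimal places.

x = (-0.8481, -0.6185)

q_1 = w_1/‖w_1‖ = (1, 1, -3)/3.3166 = (0.3015, 0.3015, -0.9045).
r_{12} = q_1·w_2 = -2.1106.
u_2 = w_2 + 2.1106·q_1 = (3.6364, 2.6364, 2.0909).
‖u_2‖ = 4.9543, so q_2 = (0.7340, 0.5321, 0.4220).
Qᵀb = (-1.5076, -3.0643).
Back-substitute: x_2 = -3.0643/4.9543 = -0.6185.
x_1 = (-1.5076 + 2.1106·(-0.6185))/3.3166 = -0.8481.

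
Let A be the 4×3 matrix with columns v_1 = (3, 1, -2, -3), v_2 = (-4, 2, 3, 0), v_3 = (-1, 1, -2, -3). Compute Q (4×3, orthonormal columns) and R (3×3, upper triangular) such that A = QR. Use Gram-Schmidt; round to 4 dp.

q_1 = v_1/‖v_1‖ = (3, 1, -2, -3)/4.7958 = (0.6255, 0.2085, -0.4170, -0.6255).
r_{12} = q_1·v_2 = -3.3362.
u_2 = v_2 + 3.3362·q_1 = (-1.9130, 2.6957, 1.6087, -2.0870).
‖u_2‖ = 4.2272, so q_2 = (-0.4526, 0.6377, 0.3806, -0.4937).
r_{13} = q_1·v_3 = 2.2937; r_{23} = q_2·v_3 = 1.8102.
u_3 = v_3 − 2.2937·q_1 − 1.8102·q_2 = (-1.6156, -0.6326, -1.7324, -0.6715).
‖u_3‖ = 2.5421, so q_3 = (-0.6355, -0.2489, -0.6815, -0.2642).

Q = [[0.6255, -0.4526, -0.6355], [0.2085, 0.6377, -0.2489], [-0.4170, 0.3806, -0.6815], [-0.6255, -0.4937, -0.2642]], R = [[4.7958, -3.3362, 2.2937], [0.0000, 4.2272, 1.8102], [0.0000, 0.0000, 2.5421]]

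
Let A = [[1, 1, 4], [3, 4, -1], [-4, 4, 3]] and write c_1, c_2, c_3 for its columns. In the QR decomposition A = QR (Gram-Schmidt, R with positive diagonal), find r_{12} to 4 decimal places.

c_1 = (1, 3, -4); ‖c_1‖ = 5.0990, so e_1 = (0.1961, 0.5883, -0.7845).
r_{12} = e_1·c_2 = -0.5883.

r_{12} = -0.5883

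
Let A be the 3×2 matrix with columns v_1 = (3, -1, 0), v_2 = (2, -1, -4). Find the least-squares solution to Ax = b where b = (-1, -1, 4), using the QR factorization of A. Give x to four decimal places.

v_1 = (3, -1, 0); ‖v_1‖ = 3.1623, so q_1 = (0.9487, -0.3162, 0.0000).
q_1·v_2 = 0.9487·2 + (-0.3162)·(-1) + 0.0000·(-4) = 2.2136.
u_2 = v_2 − 2.2136·q_1 = (-0.1000, -0.3000, -4.0000).
‖u_2‖ = 4.0125, so q_2 = (-0.0249, -0.0748, -0.9969).
Qᵀb = (-0.6325, -3.8879).
Back-substitute: x_2 = -3.8879/4.0125 = -0.9689.
x_1 = (-0.6325 − 2.2136·(-0.9689))/3.1623 = 0.4783.

x = (0.4783, -0.9689)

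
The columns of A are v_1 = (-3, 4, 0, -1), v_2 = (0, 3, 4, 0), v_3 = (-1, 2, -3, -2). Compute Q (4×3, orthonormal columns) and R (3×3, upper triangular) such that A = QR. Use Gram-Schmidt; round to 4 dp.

v_1 = (-3, 4, 0, -1); ‖v_1‖ = 5.0990, so e_1 = (-0.5883, 0.7845, 0.0000, -0.1961).
e_1·v_2 = (-0.5883)·0 + 0.7845·3 + 0.0000·4 + (-0.1961)·0 = 2.3534.
u_2 = v_2 − 2.3534·e_1 = (1.3846, 1.1538, 4.0000, 0.4615).
‖u_2‖ = 4.4115, so e_2 = (0.3139, 0.2616, 0.9067, 0.1046).
e_1·v_3 = (-0.5883)·(-1) + 0.7845·2 + 0.0000·(-3) + (-0.1961)·(-2) = 2.5495; e_2·v_3 = 0.3139·(-1) + 0.2616·2 + 0.9067·(-3) + 0.1046·(-2) = -2.7201.
u_3 = v_3 − 2.5495·e_1 + 2.7201·e_2 = (1.3538, 0.7115, -0.5336, -1.2154).
‖u_3‖ = 2.0250, so e_3 = (0.6685, 0.3513, -0.2635, -0.6002).

Q = [[-0.5883, 0.3139, 0.6685], [0.7845, 0.2616, 0.3513], [0.0000, 0.9067, -0.2635], [-0.1961, 0.1046, -0.6002]], R = [[5.0990, 2.3534, 2.5495], [0.0000, 4.4115, -2.7201], [0.0000, 0.0000, 2.0250]]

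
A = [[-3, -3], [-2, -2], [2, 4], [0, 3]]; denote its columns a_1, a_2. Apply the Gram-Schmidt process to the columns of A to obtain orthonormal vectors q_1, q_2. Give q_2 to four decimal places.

q_2 = (0.2033, 0.1355, 0.4404, 0.8639)

q_1 = a_1/‖a_1‖ = (-3, -2, 2, 0)/4.1231 = (-0.7276, -0.4851, 0.4851, 0.0000).
r_{12} = q_1·a_2 = 5.0932.
u_2 = a_2 − 5.0932·q_1 = (0.7059, 0.4706, 1.5294, 3.0000).
‖u_2‖ = 3.4726, so q_2 = (0.2033, 0.1355, 0.4404, 0.8639).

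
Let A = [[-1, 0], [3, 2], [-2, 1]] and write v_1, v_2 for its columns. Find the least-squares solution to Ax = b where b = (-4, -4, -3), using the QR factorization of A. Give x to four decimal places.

v_1 = (-1, 3, -2); ‖v_1‖ = 3.7417, so e_1 = (-0.2673, 0.8018, -0.5345).
e_1·v_2 = (-0.2673)·0 + 0.8018·2 + (-0.5345)·1 = 1.0690.
u_2 = v_2 − 1.0690·e_1 = (0.2857, 1.1429, 1.5714).
‖u_2‖ = 1.9640, so e_2 = (0.1455, 0.5819, 0.8001).
Qᵀb = (-0.5345, -5.3100).
Back-substitute: x_2 = -5.3100/1.9640 = -2.7037.
x_1 = (-0.5345 − 1.0690·(-2.7037))/3.7417 = 0.6296.

x = (0.6296, -2.7037)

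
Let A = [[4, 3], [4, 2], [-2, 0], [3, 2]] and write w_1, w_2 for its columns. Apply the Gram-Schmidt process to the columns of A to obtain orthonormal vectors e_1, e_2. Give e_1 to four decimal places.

e_1 = (0.5963, 0.5963, -0.2981, 0.4472)

e_1 = w_1/‖w_1‖ = (4, 4, -2, 3)/6.7082 = (0.5963, 0.5963, -0.2981, 0.4472).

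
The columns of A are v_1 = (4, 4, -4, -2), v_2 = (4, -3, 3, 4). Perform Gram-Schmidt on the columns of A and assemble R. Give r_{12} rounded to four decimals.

v_1 = (4, 4, -4, -2); ‖v_1‖ = 7.2111, so q_1 = (0.5547, 0.5547, -0.5547, -0.2774).
r_{12} = q_1·v_2 = -2.2188.

r_{12} = -2.2188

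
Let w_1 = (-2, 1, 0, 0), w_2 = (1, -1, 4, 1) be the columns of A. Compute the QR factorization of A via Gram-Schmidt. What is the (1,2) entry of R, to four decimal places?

w_1 = (-2, 1, 0, 0); ‖w_1‖ = 2.2361, so q_1 = (-0.8944, 0.4472, 0.0000, 0.0000).
r_{12} = q_1·w_2 = -1.3416.

r_{12} = -1.3416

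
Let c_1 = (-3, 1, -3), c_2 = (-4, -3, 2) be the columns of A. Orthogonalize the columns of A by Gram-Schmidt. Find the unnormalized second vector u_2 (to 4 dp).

c_1 = (-3, 1, -3); ‖c_1‖ = 4.3589, so q_1 = (-0.6882, 0.2294, -0.6882).
q_1·c_2 = (-0.6882)·(-4) + 0.2294·(-3) + (-0.6882)·2 = 0.6882.
u_2 = c_2 − 0.6882·q_1 = (-3.5263, -3.1579, 2.4737).

u_2 = (-3.5263, -3.1579, 2.4737)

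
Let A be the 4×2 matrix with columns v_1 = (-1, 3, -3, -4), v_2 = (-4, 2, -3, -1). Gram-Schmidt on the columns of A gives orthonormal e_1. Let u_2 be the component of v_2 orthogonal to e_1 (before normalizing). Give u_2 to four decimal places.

e_1 = v_1/‖v_1‖ = (-1, 3, -3, -4)/5.9161 = (-0.1690, 0.5071, -0.5071, -0.6761).
r_{12} = e_1·v_2 = 3.8877.
u_2 = v_2 − 3.8877·e_1 = (-3.3429, 0.0286, -1.0286, 1.6286).

u_2 = (-3.3429, 0.0286, -1.0286, 1.6286)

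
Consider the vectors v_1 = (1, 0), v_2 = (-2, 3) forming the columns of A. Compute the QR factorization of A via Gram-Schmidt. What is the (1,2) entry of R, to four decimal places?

q_1 = v_1/‖v_1‖ = (1, 0)/1.0000 = (1.0000, 0.0000).
r_{12} = q_1·v_2 = -2.0000.

r_{12} = -2.0000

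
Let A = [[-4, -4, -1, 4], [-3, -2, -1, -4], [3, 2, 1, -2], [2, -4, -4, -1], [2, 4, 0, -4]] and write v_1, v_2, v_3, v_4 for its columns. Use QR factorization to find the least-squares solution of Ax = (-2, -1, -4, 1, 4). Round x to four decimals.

x = (-0.8410, 2.1798, -2.9846, 0.5370)

q_1 = v_1/‖v_1‖ = (-4, -3, 3, 2, 2)/6.4807 = (-0.6172, -0.4629, 0.4629, 0.3086, 0.3086).
r_{12} = q_1·v_2 = 4.3205.
u_2 = v_2 − 4.3205·q_1 = (-1.3333, 0.0000, 0.0000, -5.3333, 2.6667).
‖u_2‖ = 6.1101, so q_2 = (-0.2182, 0.0000, 0.0000, -0.8729, 0.4364).
r_{13} = q_1·v_3 = 0.3086; r_{23} = q_2·v_3 = 3.7097.
u_3 = v_3 − 0.3086·q_1 − 3.7097·q_2 = (0.0000, -0.8571, 0.8571, -0.8571, -1.7143).
‖u_3‖ = 2.2678, so q_3 = (0.0000, -0.3780, 0.3780, -0.3780, -0.7559).
r_{14} = q_1·v_4 = -3.0861; r_{24} = q_2·v_4 = -1.7457; r_{34} = q_3·v_4 = 4.1576.
u_4 = v_4 + 3.0861·q_1 + 1.7457·q_2 − 4.1576·q_3 = (1.7143, -3.8571, -2.1429, 0.0000, 0.8571).
‖u_4‖ = 4.8107, so q_4 = (0.3563, -0.8018, -0.4454, 0.0000, 0.1782).
Qᵀb = (1.3887, 1.3093, -4.5356, 2.5835).
Back-substitute: x_4 = 2.5835/4.8107 = 0.5370.
x_3 = (-4.5356 − 4.1576·0.5370)/2.2678 = -2.9846.
x_2 = (1.3093 − 3.7097·(-2.9846) + 1.7457·0.5370)/6.1101 = 2.1798.
x_1 = (1.3887 − 4.3205·2.1798 − 0.3086·(-2.9846) + 3.0861·0.5370)/6.4807 = -0.8410.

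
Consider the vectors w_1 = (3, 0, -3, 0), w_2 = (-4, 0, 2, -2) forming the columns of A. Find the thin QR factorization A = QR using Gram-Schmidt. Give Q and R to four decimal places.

Q = [[0.7071, -0.4082], [0.0000, 0.0000], [-0.7071, -0.4082], [0.0000, -0.8165]], R = [[4.2426, -4.2426], [0.0000, 2.4495]]

w_1 = (3, 0, -3, 0); ‖w_1‖ = 4.2426, so q_1 = (0.7071, 0.0000, -0.7071, 0.0000).
q_1·w_2 = 0.7071·(-4) + 0.0000·0 + (-0.7071)·2 + 0.0000·(-2) = -4.2426.
u_2 = w_2 + 4.2426·q_1 = (-1.0000, 0.0000, -1.0000, -2.0000).
‖u_2‖ = 2.4495, so q_2 = (-0.4082, 0.0000, -0.4082, -0.8165).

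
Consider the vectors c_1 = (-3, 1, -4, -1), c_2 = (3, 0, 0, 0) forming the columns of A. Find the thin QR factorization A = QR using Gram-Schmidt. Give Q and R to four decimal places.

Q = [[-0.5774, 0.8165], [0.1925, 0.1361], [-0.7698, -0.5443], [-0.1925, -0.1361]], R = [[5.1962, -1.7321], [0.0000, 2.4495]]

c_1 = (-3, 1, -4, -1); ‖c_1‖ = 5.1962, so q_1 = (-0.5774, 0.1925, -0.7698, -0.1925).
q_1·c_2 = (-0.5774)·3 + 0.1925·0 + (-0.7698)·0 + (-0.1925)·0 = -1.7321.
u_2 = c_2 + 1.7321·q_1 = (2.0000, 0.3333, -1.3333, -0.3333).
‖u_2‖ = 2.4495, so q_2 = (0.8165, 0.1361, -0.5443, -0.1361).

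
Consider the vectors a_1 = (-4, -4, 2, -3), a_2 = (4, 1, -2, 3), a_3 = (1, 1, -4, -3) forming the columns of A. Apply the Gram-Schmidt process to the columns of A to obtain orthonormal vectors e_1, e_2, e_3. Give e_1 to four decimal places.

e_1 = (-0.5963, -0.5963, 0.2981, -0.4472)

e_1 = a_1/‖a_1‖ = (-4, -4, 2, -3)/6.7082 = (-0.5963, -0.5963, 0.2981, -0.4472).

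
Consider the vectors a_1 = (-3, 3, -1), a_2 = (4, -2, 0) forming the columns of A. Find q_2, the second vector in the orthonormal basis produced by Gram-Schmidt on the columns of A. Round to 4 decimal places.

q_2 = (0.6745, 0.4905, -0.5518)

q_1 = a_1/‖a_1‖ = (-3, 3, -1)/4.3589 = (-0.6882, 0.6882, -0.2294).
r_{12} = q_1·a_2 = -4.1295.
u_2 = a_2 + 4.1295·q_1 = (1.1579, 0.8421, -0.9474).
‖u_2‖ = 1.7168, so q_2 = (0.6745, 0.4905, -0.5518).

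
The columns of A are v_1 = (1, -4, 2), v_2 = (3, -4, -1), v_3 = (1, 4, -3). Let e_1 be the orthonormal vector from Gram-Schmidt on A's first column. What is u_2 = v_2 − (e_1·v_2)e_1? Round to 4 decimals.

u_2 = (2.1905, -0.7619, -2.6190)

v_1 = (1, -4, 2); ‖v_1‖ = 4.5826, so e_1 = (0.2182, -0.8729, 0.4364).
e_1·v_2 = 0.2182·3 + (-0.8729)·(-4) + 0.4364·(-1) = 3.7097.
u_2 = v_2 − 3.7097·e_1 = (2.1905, -0.7619, -2.6190).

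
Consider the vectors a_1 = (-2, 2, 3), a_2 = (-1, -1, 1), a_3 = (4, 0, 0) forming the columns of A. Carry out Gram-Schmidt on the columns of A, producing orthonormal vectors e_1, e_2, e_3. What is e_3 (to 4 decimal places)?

a_1 = (-2, 2, 3); ‖a_1‖ = 4.1231, so e_1 = (-0.4851, 0.4851, 0.7276).
e_1·a_2 = (-0.4851)·(-1) + 0.4851·(-1) + 0.7276·1 = 0.7276.
u_2 = a_2 − 0.7276·e_1 = (-0.6471, -1.3529, 0.4706).
‖u_2‖ = 1.5718, so e_2 = (-0.4117, -0.8608, 0.2994).
e_1·a_3 = (-0.4851)·4 + 0.4851·0 + 0.7276·0 = -1.9403; e_2·a_3 = (-0.4117)·4 + (-0.8608)·0 + 0.2994·0 = -1.6467.
u_3 = a_3 + 1.9403·e_1 + 1.6467·e_2 = (2.3810, -0.4762, 1.9048).
‖u_3‖ = 3.0861, so e_3 = (0.7715, -0.1543, 0.6172).

e_3 = (0.7715, -0.1543, 0.6172)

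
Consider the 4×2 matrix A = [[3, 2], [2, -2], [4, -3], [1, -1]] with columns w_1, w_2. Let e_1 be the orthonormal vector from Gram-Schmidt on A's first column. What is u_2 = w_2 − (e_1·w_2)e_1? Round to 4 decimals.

w_1 = (3, 2, 4, 1); ‖w_1‖ = 5.4772, so e_1 = (0.5477, 0.3651, 0.7303, 0.1826).
e_1·w_2 = 0.5477·2 + 0.3651·(-2) + 0.7303·(-3) + 0.1826·(-1) = -2.0083.
u_2 = w_2 + 2.0083·e_1 = (3.1000, -1.2667, -1.5333, -0.6333).

u_2 = (3.1000, -1.2667, -1.5333, -0.6333)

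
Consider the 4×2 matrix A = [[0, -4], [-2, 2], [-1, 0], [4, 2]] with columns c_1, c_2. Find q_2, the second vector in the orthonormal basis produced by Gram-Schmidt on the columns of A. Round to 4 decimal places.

q_2 = (-0.8298, 0.4939, 0.0395, 0.2568)

c_1 = (0, -2, -1, 4); ‖c_1‖ = 4.5826, so q_1 = (0.0000, -0.4364, -0.2182, 0.8729).
q_1·c_2 = 0.0000·(-4) + (-0.4364)·2 + (-0.2182)·0 + 0.8729·2 = 0.8729.
u_2 = c_2 − 0.8729·q_1 = (-4.0000, 2.3810, 0.1905, 1.2381).
‖u_2‖ = 4.8206, so q_2 = (-0.8298, 0.4939, 0.0395, 0.2568).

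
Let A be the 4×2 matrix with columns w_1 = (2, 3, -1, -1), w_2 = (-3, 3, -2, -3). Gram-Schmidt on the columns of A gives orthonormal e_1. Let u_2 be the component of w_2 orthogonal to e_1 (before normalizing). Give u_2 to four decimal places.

u_2 = (-4.0667, 1.4000, -1.4667, -2.4667)

w_1 = (2, 3, -1, -1); ‖w_1‖ = 3.8730, so e_1 = (0.5164, 0.7746, -0.2582, -0.2582).
e_1·w_2 = 0.5164·(-3) + 0.7746·3 + (-0.2582)·(-2) + (-0.2582)·(-3) = 2.0656.
u_2 = w_2 − 2.0656·e_1 = (-4.0667, 1.4000, -1.4667, -2.4667).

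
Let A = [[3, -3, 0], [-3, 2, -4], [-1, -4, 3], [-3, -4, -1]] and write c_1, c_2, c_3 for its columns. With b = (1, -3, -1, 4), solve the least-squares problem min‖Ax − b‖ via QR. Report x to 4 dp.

q_1 = c_1/‖c_1‖ = (3, -3, -1, -3)/5.2915 = (0.5669, -0.5669, -0.1890, -0.5669).
r_{12} = q_1·c_2 = 0.1890.
u_2 = c_2 − 0.1890·q_1 = (-3.1071, 2.1071, -3.9643, -3.8929).
‖u_2‖ = 6.7055, so q_2 = (-0.4634, 0.3142, -0.5912, -0.5805).
r_{13} = q_1·c_3 = 2.2678; r_{23} = q_2·c_3 = -2.4500.
u_3 = c_3 − 2.2678·q_1 + 2.4500·q_2 = (-2.4210, -1.9444, 1.9801, -1.1366).
‖u_3‖ = 3.8542, so q_3 = (-0.6281, -0.5045, 0.5138, -0.2949).
Qᵀb = (0.1890, -3.1371, -0.8081).
Back-substitute: x_3 = -0.8081/3.8542 = -0.2097.
x_2 = (-3.1371 + 2.4500·(-0.2097))/6.7055 = -0.5444.
x_1 = (0.1890 − 0.1890·(-0.5444) − 2.2678·(-0.2097))/5.2915 = 0.1450.

x = (0.1450, -0.5444, -0.2097)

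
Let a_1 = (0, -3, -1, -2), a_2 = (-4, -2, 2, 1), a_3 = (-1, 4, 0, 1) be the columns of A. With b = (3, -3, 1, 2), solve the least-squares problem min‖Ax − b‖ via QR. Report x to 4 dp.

x = (-1.9854, -0.1971, -2.2993)

e_1 = a_1/‖a_1‖ = (0, -3, -1, -2)/3.7417 = (0.0000, -0.8018, -0.2673, -0.5345).
r_{12} = e_1·a_2 = 0.5345.
u_2 = a_2 − 0.5345·e_1 = (-4.0000, -1.5714, 2.1429, 1.2857).
‖u_2‖ = 4.9713, so e_2 = (-0.8046, -0.3161, 0.4310, 0.2586).
r_{13} = e_1·a_3 = -3.7417; r_{23} = e_2·a_3 = -0.2012.
u_3 = a_3 + 3.7417·e_1 + 0.2012·e_2 = (-1.1618, 0.9364, -0.9133, -0.9480).
‖u_3‖ = 1.9899, so e_3 = (-0.5839, 0.4706, -0.4590, -0.4764).
Qᵀb = (1.0690, -0.5172, -4.5752).
Back-substitute: x_3 = -4.5752/1.9899 = -2.2993.
x_2 = (-0.5172 + 0.2012·(-2.2993))/4.9713 = -0.1971.
x_1 = (1.0690 − 0.5345·(-0.1971) + 3.7417·(-2.2993))/3.7417 = -1.9854.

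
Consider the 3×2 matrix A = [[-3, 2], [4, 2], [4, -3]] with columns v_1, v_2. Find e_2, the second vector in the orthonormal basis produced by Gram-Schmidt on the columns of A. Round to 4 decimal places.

e_2 = (0.3324, 0.7798, -0.5305)

v_1 = (-3, 4, 4); ‖v_1‖ = 6.4031, so e_1 = (-0.4685, 0.6247, 0.6247).
e_1·v_2 = (-0.4685)·2 + 0.6247·2 + 0.6247·(-3) = -1.5617.
u_2 = v_2 + 1.5617·e_1 = (1.2683, 2.9756, -2.0244).
‖u_2‖ = 3.8159, so e_2 = (0.3324, 0.7798, -0.5305).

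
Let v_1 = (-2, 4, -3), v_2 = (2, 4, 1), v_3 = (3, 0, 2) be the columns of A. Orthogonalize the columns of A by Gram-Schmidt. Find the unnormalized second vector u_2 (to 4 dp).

q_1 = v_1/‖v_1‖ = (-2, 4, -3)/5.3852 = (-0.3714, 0.7428, -0.5571).
r_{12} = q_1·v_2 = 1.6713.
u_2 = v_2 − 1.6713·q_1 = (2.6207, 2.7586, 1.9310).

u_2 = (2.6207, 2.7586, 1.9310)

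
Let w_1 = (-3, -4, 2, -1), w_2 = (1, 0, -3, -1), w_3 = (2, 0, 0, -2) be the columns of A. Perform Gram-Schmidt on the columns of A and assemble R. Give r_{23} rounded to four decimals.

q_1 = w_1/‖w_1‖ = (-3, -4, 2, -1)/5.4772 = (-0.5477, -0.7303, 0.3651, -0.1826).
r_{12} = q_1·w_2 = -1.4606.
u_2 = w_2 + 1.4606·q_1 = (0.2000, -1.0667, -2.4667, -1.2667).
‖u_2‖ = 2.9777, so q_2 = (0.0672, -0.3582, -0.8284, -0.4254).
r_{23} = q_2·w_3 = 0.9851.

r_{23} = 0.9851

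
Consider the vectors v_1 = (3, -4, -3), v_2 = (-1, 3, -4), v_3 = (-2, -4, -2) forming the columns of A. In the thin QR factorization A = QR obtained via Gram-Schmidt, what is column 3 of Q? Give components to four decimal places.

v_1 = (3, -4, -3); ‖v_1‖ = 5.8310, so e_1 = (0.5145, -0.6860, -0.5145).
e_1·v_2 = 0.5145·(-1) + (-0.6860)·3 + (-0.5145)·(-4) = -0.5145.
u_2 = v_2 + 0.5145·e_1 = (-0.7353, 2.6471, -4.2647).
‖u_2‖ = 5.0730, so e_2 = (-0.1449, 0.5218, -0.8407).
e_1·v_3 = 0.5145·(-2) + (-0.6860)·(-4) + (-0.5145)·(-2) = 2.7440; e_2·v_3 = (-0.1449)·(-2) + 0.5218·(-4) + (-0.8407)·(-2) = -0.1160.
u_3 = v_3 − 2.7440·e_1 + 0.1160·e_2 = (-3.4286, -2.0571, -0.6857).
‖u_3‖ = 4.0567, so e_3 = (-0.8452, -0.5071, -0.1690).

e_3 = (-0.8452, -0.5071, -0.1690)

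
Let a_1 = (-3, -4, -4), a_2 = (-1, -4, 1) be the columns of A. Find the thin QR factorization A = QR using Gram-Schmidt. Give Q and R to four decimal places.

Q = [[-0.4685, 0.0276], [-0.6247, -0.7171], [-0.6247, 0.6964]], R = [[6.4031, 2.3426], [0.0000, 3.5373]]

e_1 = a_1/‖a_1‖ = (-3, -4, -4)/6.4031 = (-0.4685, -0.6247, -0.6247).
r_{12} = e_1·a_2 = 2.3426.
u_2 = a_2 − 2.3426·e_1 = (0.0976, -2.5366, 2.4634).
‖u_2‖ = 3.5373, so e_2 = (0.0276, -0.7171, 0.6964).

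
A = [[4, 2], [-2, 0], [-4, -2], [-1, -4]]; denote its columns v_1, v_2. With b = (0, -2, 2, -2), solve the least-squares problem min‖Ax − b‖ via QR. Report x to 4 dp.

x = (-0.2623, 0.3852)

v_1 = (4, -2, -4, -1); ‖v_1‖ = 6.0828, so e_1 = (0.6576, -0.3288, -0.6576, -0.1644).
e_1·v_2 = 0.6576·2 + (-0.3288)·0 + (-0.6576)·(-2) + (-0.1644)·(-4) = 3.2880.
u_2 = v_2 − 3.2880·e_1 = (-0.1622, 1.0811, 0.1622, -3.4595).
‖u_2‖ = 3.6317, so e_2 = (-0.0447, 0.2977, 0.0447, -0.9526).
Qᵀb = (-0.3288, 1.3991).
Back-substitute: x_2 = 1.3991/3.6317 = 0.3852.
x_1 = (-0.3288 − 3.2880·0.3852)/6.0828 = -0.2623.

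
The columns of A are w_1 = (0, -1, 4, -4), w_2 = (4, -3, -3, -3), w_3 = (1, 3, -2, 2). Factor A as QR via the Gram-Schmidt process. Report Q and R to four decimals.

Q = [[0.0000, 0.6119, 0.5006], [-0.1741, -0.4450, 0.8436], [0.6963, -0.5146, 0.0174], [-0.6963, -0.4033, -0.1935]], R = [[5.7446, 0.5222, -3.3075], [0.0000, 6.5366, -0.5007], [0.0000, 0.0000, 2.6096]]

q_1 = w_1/‖w_1‖ = (0, -1, 4, -4)/5.7446 = (0.0000, -0.1741, 0.6963, -0.6963).
r_{12} = q_1·w_2 = 0.5222.
u_2 = w_2 − 0.5222·q_1 = (4.0000, -2.9091, -3.3636, -2.6364).
‖u_2‖ = 6.5366, so q_2 = (0.6119, -0.4450, -0.5146, -0.4033).
r_{13} = q_1·w_3 = -3.3075; r_{23} = q_2·w_3 = -0.5007.
u_3 = w_3 + 3.3075·q_1 + 0.5007·q_2 = (1.3064, 2.2014, 0.0454, -0.5050).
‖u_3‖ = 2.6096, so q_3 = (0.5006, 0.8436, 0.0174, -0.1935).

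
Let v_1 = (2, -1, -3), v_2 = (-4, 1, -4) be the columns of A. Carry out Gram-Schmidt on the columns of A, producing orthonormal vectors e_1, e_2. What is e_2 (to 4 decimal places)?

v_1 = (2, -1, -3); ‖v_1‖ = 3.7417, so e_1 = (0.5345, -0.2673, -0.8018).
e_1·v_2 = 0.5345·(-4) + (-0.2673)·1 + (-0.8018)·(-4) = 0.8018.
u_2 = v_2 − 0.8018·e_1 = (-4.4286, 1.2143, -3.3571).
‖u_2‖ = 5.6883, so e_2 = (-0.7785, 0.2135, -0.5902).

e_2 = (-0.7785, 0.2135, -0.5902)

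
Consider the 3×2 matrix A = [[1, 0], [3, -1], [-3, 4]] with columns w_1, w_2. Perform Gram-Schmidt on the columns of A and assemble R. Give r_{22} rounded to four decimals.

r_{22} = 2.2711

w_1 = (1, 3, -3); ‖w_1‖ = 4.3589, so q_1 = (0.2294, 0.6882, -0.6882).
q_1·w_2 = 0.2294·0 + 0.6882·(-1) + (-0.6882)·4 = -3.4412.
u_2 = w_2 + 3.4412·q_1 = (0.7895, 1.3684, 1.6316).
r_{22} = ‖u_2‖ = 2.2711.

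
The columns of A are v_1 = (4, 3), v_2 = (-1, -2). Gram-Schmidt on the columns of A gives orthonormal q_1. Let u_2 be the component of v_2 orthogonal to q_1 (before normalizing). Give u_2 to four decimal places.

v_1 = (4, 3); ‖v_1‖ = 5.0000, so q_1 = (0.8000, 0.6000).
q_1·v_2 = 0.8000·(-1) + 0.6000·(-2) = -2.0000.
u_2 = v_2 + 2.0000·q_1 = (0.6000, -0.8000).

u_2 = (0.6000, -0.8000)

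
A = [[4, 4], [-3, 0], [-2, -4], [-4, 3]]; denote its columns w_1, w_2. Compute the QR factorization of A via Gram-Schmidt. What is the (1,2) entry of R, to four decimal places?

r_{12} = 1.7889

w_1 = (4, -3, -2, -4); ‖w_1‖ = 6.7082, so e_1 = (0.5963, -0.4472, -0.2981, -0.5963).
r_{12} = e_1·w_2 = 1.7889.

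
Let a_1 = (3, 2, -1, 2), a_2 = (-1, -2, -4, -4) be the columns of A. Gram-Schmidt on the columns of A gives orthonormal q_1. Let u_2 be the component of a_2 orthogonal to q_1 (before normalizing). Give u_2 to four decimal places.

a_1 = (3, 2, -1, 2); ‖a_1‖ = 4.2426, so q_1 = (0.7071, 0.4714, -0.2357, 0.4714).
q_1·a_2 = 0.7071·(-1) + 0.4714·(-2) + (-0.2357)·(-4) + 0.4714·(-4) = -2.5927.
u_2 = a_2 + 2.5927·q_1 = (0.8333, -0.7778, -4.6111, -2.7778).

u_2 = (0.8333, -0.7778, -4.6111, -2.7778)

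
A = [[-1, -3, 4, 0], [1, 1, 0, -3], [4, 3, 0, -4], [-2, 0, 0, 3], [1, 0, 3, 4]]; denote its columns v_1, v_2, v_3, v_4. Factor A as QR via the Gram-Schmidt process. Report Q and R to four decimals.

Q = [[-0.2085, -0.8214, 0.2189, -0.4250], [0.2085, 0.1085, 0.1628, -0.6234], [0.8341, 0.0775, 0.1647, -0.2172], [-0.4170, 0.4960, 0.6474, -0.2502], [0.2085, -0.2480, 0.6923, 0.5666]], R = [[4.7958, 3.3362, -0.2085, -4.3788], [0.0000, 2.8053, -4.0297, -0.1395], [0.0000, 0.0000, 2.9527, 3.5645], [0.0000, 0.0000, 0.0000, 4.2545]]

v_1 = (-1, 1, 4, -2, 1); ‖v_1‖ = 4.7958, so q_1 = (-0.2085, 0.2085, 0.8341, -0.4170, 0.2085).
q_1·v_2 = (-0.2085)·(-3) + 0.2085·1 + 0.8341·3 + (-0.4170)·0 + 0.2085·0 = 3.3362.
u_2 = v_2 − 3.3362·q_1 = (-2.3043, 0.3043, 0.2174, 1.3913, -0.6957).
‖u_2‖ = 2.8053, so q_2 = (-0.8214, 0.1085, 0.0775, 0.4960, -0.2480).
q_1·v_3 = (-0.2085)·4 + 0.2085·0 + 0.8341·0 + (-0.4170)·0 + 0.2085·3 = -0.2085; q_2·v_3 = (-0.8214)·4 + 0.1085·0 + 0.0775·0 + 0.4960·0 + (-0.2480)·3 = -4.0297.
u_3 = v_3 + 0.2085·q_1 + 4.0297·q_2 = (0.6464, 0.4807, 0.4862, 1.9116, 2.0442).
‖u_3‖ = 2.9527, so q_3 = (0.2189, 0.1628, 0.1647, 0.6474, 0.6923).
q_1·v_4 = (-0.2085)·0 + 0.2085·(-3) + 0.8341·(-4) + (-0.4170)·3 + 0.2085·4 = -4.3788; q_2·v_4 = (-0.8214)·0 + 0.1085·(-3) + 0.0775·(-4) + 0.4960·3 + (-0.2480)·4 = -0.1395; q_3·v_4 = 0.2189·0 + 0.1628·(-3) + 0.1647·(-4) + 0.6474·3 + 0.6923·4 = 3.5645.
u_4 = v_4 + 4.3788·q_1 + 0.1395·q_2 − 3.5645·q_3 = (-1.8080, -2.6521, -0.9240, -1.0646, 2.4106).
‖u_4‖ = 4.2545, so q_4 = (-0.4250, -0.6234, -0.2172, -0.2502, 0.5666).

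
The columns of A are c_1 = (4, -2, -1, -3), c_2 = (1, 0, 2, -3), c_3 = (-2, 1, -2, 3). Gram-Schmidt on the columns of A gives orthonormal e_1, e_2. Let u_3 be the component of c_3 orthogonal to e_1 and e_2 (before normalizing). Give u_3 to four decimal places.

e_1 = c_1/‖c_1‖ = (4, -2, -1, -3)/5.4772 = (0.7303, -0.3651, -0.1826, -0.5477).
r_{12} = e_1·c_2 = 2.0083.
u_2 = c_2 − 2.0083·e_1 = (-0.4667, 0.7333, 2.3667, -1.9000).
‖u_2‖ = 3.1570, so e_2 = (-0.1478, 0.2323, 0.7497, -0.6018).
r_{13} = e_1·c_3 = -3.1038; r_{23} = e_2·c_3 = -2.7769.
u_3 = c_3 + 3.1038·e_1 + 2.7769·e_2 = (-0.1438, 0.5117, -0.4849, -0.3712).

u_3 = (-0.1438, 0.5117, -0.4849, -0.3712)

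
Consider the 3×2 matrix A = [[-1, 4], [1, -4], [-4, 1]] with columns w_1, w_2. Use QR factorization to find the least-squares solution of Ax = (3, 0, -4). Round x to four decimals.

x = (1.1667, 0.6667)

q_1 = w_1/‖w_1‖ = (-1, 1, -4)/4.2426 = (-0.2357, 0.2357, -0.9428).
r_{12} = q_1·w_2 = -2.8284.
u_2 = w_2 + 2.8284·q_1 = (3.3333, -3.3333, -1.6667).
‖u_2‖ = 5.0000, so q_2 = (0.6667, -0.6667, -0.3333).
Qᵀb = (3.0641, 3.3333).
Back-substitute: x_2 = 3.3333/5.0000 = 0.6667.
x_1 = (3.0641 + 2.8284·0.6667)/4.2426 = 1.1667.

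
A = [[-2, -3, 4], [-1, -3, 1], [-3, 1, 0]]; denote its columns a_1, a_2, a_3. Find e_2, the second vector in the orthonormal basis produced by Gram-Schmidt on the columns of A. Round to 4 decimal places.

a_1 = (-2, -1, -3); ‖a_1‖ = 3.7417, so e_1 = (-0.5345, -0.2673, -0.8018).
e_1·a_2 = (-0.5345)·(-3) + (-0.2673)·(-3) + (-0.8018)·1 = 1.6036.
u_2 = a_2 − 1.6036·e_1 = (-2.1429, -2.5714, 2.2857).
‖u_2‖ = 4.0532, so e_2 = (-0.5287, -0.6344, 0.5639).

e_2 = (-0.5287, -0.6344, 0.5639)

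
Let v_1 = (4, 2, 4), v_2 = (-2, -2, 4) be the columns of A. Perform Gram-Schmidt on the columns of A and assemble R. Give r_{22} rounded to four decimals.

e_1 = v_1/‖v_1‖ = (4, 2, 4)/6.0000 = (0.6667, 0.3333, 0.6667).
r_{12} = e_1·v_2 = 0.6667.
u_2 = v_2 − 0.6667·e_1 = (-2.4444, -2.2222, 3.5556).
r_{22} = ‖u_2‖ = 4.8534.

r_{22} = 4.8534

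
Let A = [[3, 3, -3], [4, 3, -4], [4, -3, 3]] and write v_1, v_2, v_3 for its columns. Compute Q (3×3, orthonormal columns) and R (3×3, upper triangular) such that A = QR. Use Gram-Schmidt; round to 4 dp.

v_1 = (3, 4, 4); ‖v_1‖ = 6.4031, so q_1 = (0.4685, 0.6247, 0.6247).
q_1·v_2 = 0.4685·3 + 0.6247·3 + 0.6247·(-3) = 1.4056.
u_2 = v_2 − 1.4056·q_1 = (2.3415, 2.1220, -3.8780).
‖u_2‖ = 5.0024, so q_2 = (0.4681, 0.4242, -0.7752).
q_1·v_3 = 0.4685·(-3) + 0.6247·(-4) + 0.6247·3 = -2.0303; q_2·v_3 = 0.4681·(-3) + 0.4242·(-4) + (-0.7752)·3 = -5.4266.
u_3 = v_3 + 2.0303·q_1 + 5.4266·q_2 = (0.4912, -0.4298, 0.0614).
‖u_3‖ = 0.6556, so q_3 = (0.7493, -0.6556, 0.0937).

Q = [[0.4685, 0.4681, 0.7493], [0.6247, 0.4242, -0.6556], [0.6247, -0.7752, 0.0937]], R = [[6.4031, 1.4056, -2.0303], [0.0000, 5.0024, -5.4266], [0.0000, 0.0000, 0.6556]]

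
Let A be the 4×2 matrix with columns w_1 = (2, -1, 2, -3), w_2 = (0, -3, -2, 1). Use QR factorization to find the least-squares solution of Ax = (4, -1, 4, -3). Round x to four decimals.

x = (1.4068, -0.1695)

e_1 = w_1/‖w_1‖ = (2, -1, 2, -3)/4.2426 = (0.4714, -0.2357, 0.4714, -0.7071).
r_{12} = e_1·w_2 = -0.9428.
u_2 = w_2 + 0.9428·e_1 = (0.4444, -3.2222, -1.5556, 0.3333).
‖u_2‖ = 3.6209, so e_2 = (0.1227, -0.8899, -0.4296, 0.0921).
Qᵀb = (6.1283, -0.6137).
Back-substitute: x_2 = -0.6137/3.6209 = -0.1695.
x_1 = (6.1283 + 0.9428·(-0.1695))/4.2426 = 1.4068.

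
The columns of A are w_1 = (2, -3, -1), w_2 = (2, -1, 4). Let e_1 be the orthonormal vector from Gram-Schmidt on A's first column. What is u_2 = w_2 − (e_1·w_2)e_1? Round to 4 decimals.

w_1 = (2, -3, -1); ‖w_1‖ = 3.7417, so e_1 = (0.5345, -0.8018, -0.2673).
e_1·w_2 = 0.5345·2 + (-0.8018)·(-1) + (-0.2673)·4 = 0.8018.
u_2 = w_2 − 0.8018·e_1 = (1.5714, -0.3571, 4.2143).

u_2 = (1.5714, -0.3571, 4.2143)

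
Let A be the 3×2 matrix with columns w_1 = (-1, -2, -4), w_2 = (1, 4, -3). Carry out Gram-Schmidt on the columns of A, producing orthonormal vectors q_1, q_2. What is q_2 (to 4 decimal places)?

w_1 = (-1, -2, -4); ‖w_1‖ = 4.5826, so q_1 = (-0.2182, -0.4364, -0.8729).
q_1·w_2 = (-0.2182)·1 + (-0.4364)·4 + (-0.8729)·(-3) = 0.6547.
u_2 = w_2 − 0.6547·q_1 = (1.1429, 4.2857, -2.4286).
‖u_2‖ = 5.0568, so q_2 = (0.2260, 0.8475, -0.4803).

q_2 = (0.2260, 0.8475, -0.4803)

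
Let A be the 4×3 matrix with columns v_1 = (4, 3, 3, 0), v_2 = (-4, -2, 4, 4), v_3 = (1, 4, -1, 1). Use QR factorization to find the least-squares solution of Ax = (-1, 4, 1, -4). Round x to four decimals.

e_1 = v_1/‖v_1‖ = (4, 3, 3, 0)/5.8310 = (0.6860, 0.5145, 0.5145, 0.0000).
r_{12} = e_1·v_2 = -1.7150.
u_2 = v_2 + 1.7150·e_1 = (-2.8235, -1.1176, 4.8824, 4.0000).
‖u_2‖ = 7.0042, so e_2 = (-0.4031, -0.1596, 0.6971, 0.5711).
r_{13} = e_1·v_3 = 2.2295; r_{23} = e_2·v_3 = -1.1674.
u_3 = v_3 − 2.2295·e_1 + 1.1674·e_2 = (-1.0000, 2.6667, -1.3333, 1.6667).
‖u_3‖ = 3.5590, so e_3 = (-0.2810, 0.7493, -0.3746, 0.4683).
Qᵀb = (1.8865, -1.8224, 1.0302).
Back-substitute: x_3 = 1.0302/3.5590 = 0.2895.
x_2 = (-1.8224 + 1.1674·0.2895)/7.0042 = -0.2119.
x_1 = (1.8865 + 1.7150·(-0.2119) − 2.2295·0.2895)/5.8310 = 0.1505.

x = (0.1505, -0.2119, 0.2895)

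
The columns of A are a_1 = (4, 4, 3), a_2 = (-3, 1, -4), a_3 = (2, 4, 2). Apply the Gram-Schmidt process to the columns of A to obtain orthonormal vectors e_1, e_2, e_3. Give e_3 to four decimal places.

e_1 = a_1/‖a_1‖ = (4, 4, 3)/6.4031 = (0.6247, 0.6247, 0.4685).
r_{12} = e_1·a_2 = -3.1235.
u_2 = a_2 + 3.1235·e_1 = (-1.0488, 2.9512, -2.5366).
‖u_2‖ = 4.0304, so e_2 = (-0.2602, 0.7322, -0.6294).
r_{13} = e_1·a_3 = 4.6852; r_{23} = e_2·a_3 = 1.1498.
u_3 = a_3 − 4.6852·e_1 − 1.1498·e_2 = (-0.6276, 0.2312, 0.5285).
‖u_3‖ = 0.8525, so e_3 = (-0.7362, 0.2712, 0.6200).

e_3 = (-0.7362, 0.2712, 0.6200)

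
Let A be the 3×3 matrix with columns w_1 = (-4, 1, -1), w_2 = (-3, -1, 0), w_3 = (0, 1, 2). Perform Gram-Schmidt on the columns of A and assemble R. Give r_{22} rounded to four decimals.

r_{22} = 1.8105

q_1 = w_1/‖w_1‖ = (-4, 1, -1)/4.2426 = (-0.9428, 0.2357, -0.2357).
r_{12} = q_1·w_2 = 2.5927.
u_2 = w_2 − 2.5927·q_1 = (-0.5556, -1.6111, 0.6111).
r_{22} = ‖u_2‖ = 1.8105.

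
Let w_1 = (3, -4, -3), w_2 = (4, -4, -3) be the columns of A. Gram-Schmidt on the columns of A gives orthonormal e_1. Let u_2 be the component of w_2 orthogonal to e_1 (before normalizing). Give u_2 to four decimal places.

u_2 = (0.7353, 0.3529, 0.2647)

w_1 = (3, -4, -3); ‖w_1‖ = 5.8310, so e_1 = (0.5145, -0.6860, -0.5145).
e_1·w_2 = 0.5145·4 + (-0.6860)·(-4) + (-0.5145)·(-3) = 6.3454.
u_2 = w_2 − 6.3454·e_1 = (0.7353, 0.3529, 0.2647).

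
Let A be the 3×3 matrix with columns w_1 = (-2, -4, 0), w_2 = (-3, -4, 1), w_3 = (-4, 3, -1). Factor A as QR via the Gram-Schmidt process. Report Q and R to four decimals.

w_1 = (-2, -4, 0); ‖w_1‖ = 4.4721, so e_1 = (-0.4472, -0.8944, 0.0000).
e_1·w_2 = (-0.4472)·(-3) + (-0.8944)·(-4) + 0.0000·1 = 4.9193.
u_2 = w_2 − 4.9193·e_1 = (-0.8000, 0.4000, 1.0000).
‖u_2‖ = 1.3416, so e_2 = (-0.5963, 0.2981, 0.7454).
e_1·w_3 = (-0.4472)·(-4) + (-0.8944)·3 + 0.0000·(-1) = -0.8944; e_2·w_3 = (-0.5963)·(-4) + 0.2981·3 + 0.7454·(-1) = 2.5342.
u_3 = w_3 + 0.8944·e_1 − 2.5342·e_2 = (-2.8889, 1.4444, -2.8889).
‖u_3‖ = 4.3333, so e_3 = (-0.6667, 0.3333, -0.6667).

Q = [[-0.4472, -0.5963, -0.6667], [-0.8944, 0.2981, 0.3333], [0.0000, 0.7454, -0.6667]], R = [[4.4721, 4.9193, -0.8944], [0.0000, 1.3416, 2.5342], [0.0000, 0.0000, 4.3333]]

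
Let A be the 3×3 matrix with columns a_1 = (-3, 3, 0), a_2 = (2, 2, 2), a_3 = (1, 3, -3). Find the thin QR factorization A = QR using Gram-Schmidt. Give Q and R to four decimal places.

Q = [[-0.7071, 0.5774, 0.4082], [0.7071, 0.5774, 0.4082], [0.0000, 0.5774, -0.8165]], R = [[4.2426, 0.0000, 1.4142], [0.0000, 3.4641, 0.5774], [0.0000, 0.0000, 4.0825]]

e_1 = a_1/‖a_1‖ = (-3, 3, 0)/4.2426 = (-0.7071, 0.7071, 0.0000).
r_{12} = e_1·a_2 = 0.0000.
u_2 = a_2 + 0.0000·e_1 = (2.0000, 2.0000, 2.0000).
‖u_2‖ = 3.4641, so e_2 = (0.5774, 0.5774, 0.5774).
r_{13} = e_1·a_3 = 1.4142; r_{23} = e_2·a_3 = 0.5774.
u_3 = a_3 − 1.4142·e_1 − 0.5774·e_2 = (1.6667, 1.6667, -3.3333).
‖u_3‖ = 4.0825, so e_3 = (0.4082, 0.4082, -0.8165).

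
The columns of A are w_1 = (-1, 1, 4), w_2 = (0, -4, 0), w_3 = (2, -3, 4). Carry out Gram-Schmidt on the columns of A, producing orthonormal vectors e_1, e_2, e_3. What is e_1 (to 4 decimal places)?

e_1 = (-0.2357, 0.2357, 0.9428)

w_1 = (-1, 1, 4); ‖w_1‖ = 4.2426, so e_1 = (-0.2357, 0.2357, 0.9428).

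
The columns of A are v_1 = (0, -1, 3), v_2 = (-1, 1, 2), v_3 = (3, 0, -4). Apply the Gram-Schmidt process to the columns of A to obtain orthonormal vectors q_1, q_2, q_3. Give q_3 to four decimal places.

v_1 = (0, -1, 3); ‖v_1‖ = 3.1623, so q_1 = (0.0000, -0.3162, 0.9487).
q_1·v_2 = 0.0000·(-1) + (-0.3162)·1 + 0.9487·2 = 1.5811.
u_2 = v_2 − 1.5811·q_1 = (-1.0000, 1.5000, 0.5000).
‖u_2‖ = 1.8708, so q_2 = (-0.5345, 0.8018, 0.2673).
q_1·v_3 = 0.0000·3 + (-0.3162)·0 + 0.9487·(-4) = -3.7947; q_2·v_3 = (-0.5345)·3 + 0.8018·0 + 0.2673·(-4) = -2.6726.
u_3 = v_3 + 3.7947·q_1 + 2.6726·q_2 = (1.5714, 0.9429, 0.3143).
‖u_3‖ = 1.8593, so q_3 = (0.8452, 0.5071, 0.1690).

q_3 = (0.8452, 0.5071, 0.1690)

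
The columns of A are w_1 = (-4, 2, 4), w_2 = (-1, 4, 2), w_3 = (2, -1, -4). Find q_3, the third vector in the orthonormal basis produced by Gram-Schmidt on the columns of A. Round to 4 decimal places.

w_1 = (-4, 2, 4); ‖w_1‖ = 6.0000, so q_1 = (-0.6667, 0.3333, 0.6667).
q_1·w_2 = (-0.6667)·(-1) + 0.3333·4 + 0.6667·2 = 3.3333.
u_2 = w_2 − 3.3333·q_1 = (1.2222, 2.8889, -0.2222).
‖u_2‖ = 3.1447, so q_2 = (0.3887, 0.9187, -0.0707).
q_1·w_3 = (-0.6667)·2 + 0.3333·(-1) + 0.6667·(-4) = -4.3333; q_2·w_3 = 0.3887·2 + 0.9187·(-1) + (-0.0707)·(-4) = 0.1413.
u_3 = w_3 + 4.3333·q_1 − 0.1413·q_2 = (-0.9438, 0.3146, -1.1011).
‖u_3‖ = 1.4840, so q_3 = (-0.6360, 0.2120, -0.7420).

q_3 = (-0.6360, 0.2120, -0.7420)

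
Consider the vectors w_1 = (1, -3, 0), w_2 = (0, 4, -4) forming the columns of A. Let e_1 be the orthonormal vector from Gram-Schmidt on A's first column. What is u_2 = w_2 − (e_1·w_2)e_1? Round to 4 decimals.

u_2 = (1.2000, 0.4000, -4.0000)

w_1 = (1, -3, 0); ‖w_1‖ = 3.1623, so e_1 = (0.3162, -0.9487, 0.0000).
e_1·w_2 = 0.3162·0 + (-0.9487)·4 + 0.0000·(-4) = -3.7947.
u_2 = w_2 + 3.7947·e_1 = (1.2000, 0.4000, -4.0000).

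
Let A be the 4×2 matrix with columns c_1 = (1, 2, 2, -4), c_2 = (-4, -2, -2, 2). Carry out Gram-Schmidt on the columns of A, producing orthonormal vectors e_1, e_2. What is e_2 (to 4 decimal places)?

e_2 = (-0.9238, -0.1155, -0.1155, -0.3464)

e_1 = c_1/‖c_1‖ = (1, 2, 2, -4)/5.0000 = (0.2000, 0.4000, 0.4000, -0.8000).
r_{12} = e_1·c_2 = -4.0000.
u_2 = c_2 + 4.0000·e_1 = (-3.2000, -0.4000, -0.4000, -1.2000).
‖u_2‖ = 3.4641, so e_2 = (-0.9238, -0.1155, -0.1155, -0.3464).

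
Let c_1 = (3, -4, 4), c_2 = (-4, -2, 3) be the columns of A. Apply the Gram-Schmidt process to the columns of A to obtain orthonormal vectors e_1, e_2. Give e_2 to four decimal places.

e_1 = c_1/‖c_1‖ = (3, -4, 4)/6.4031 = (0.4685, -0.6247, 0.6247).
r_{12} = e_1·c_2 = 1.2494.
u_2 = c_2 − 1.2494·e_1 = (-4.5854, -1.2195, 2.2195).
‖u_2‖ = 5.2382, so e_2 = (-0.8754, -0.2328, 0.4237).

e_2 = (-0.8754, -0.2328, 0.4237)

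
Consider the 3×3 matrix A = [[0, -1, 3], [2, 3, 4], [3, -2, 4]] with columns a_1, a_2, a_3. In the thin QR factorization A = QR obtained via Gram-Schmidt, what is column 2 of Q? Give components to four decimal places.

e_2 = (-0.2673, 0.8018, -0.5345)

a_1 = (0, 2, 3); ‖a_1‖ = 3.6056, so e_1 = (0.0000, 0.5547, 0.8321).
e_1·a_2 = 0.0000·(-1) + 0.5547·3 + 0.8321·(-2) = 0.0000.
u_2 = a_2 + 0.0000·e_1 = (-1.0000, 3.0000, -2.0000).
‖u_2‖ = 3.7417, so e_2 = (-0.2673, 0.8018, -0.5345).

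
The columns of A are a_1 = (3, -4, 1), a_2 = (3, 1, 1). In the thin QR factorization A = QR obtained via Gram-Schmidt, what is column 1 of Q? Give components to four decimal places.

q_1 = (0.5883, -0.7845, 0.1961)

q_1 = a_1/‖a_1‖ = (3, -4, 1)/5.0990 = (0.5883, -0.7845, 0.1961).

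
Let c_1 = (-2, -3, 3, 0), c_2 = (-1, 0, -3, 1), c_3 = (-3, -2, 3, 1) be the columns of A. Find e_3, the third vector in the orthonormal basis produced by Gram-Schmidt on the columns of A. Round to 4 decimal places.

e_3 = (-0.4790, 0.6451, 0.3258, 0.4982)

c_1 = (-2, -3, 3, 0); ‖c_1‖ = 4.6904, so e_1 = (-0.4264, -0.6396, 0.6396, 0.0000).
e_1·c_2 = (-0.4264)·(-1) + (-0.6396)·0 + 0.6396·(-3) + 0.0000·1 = -1.4924.
u_2 = c_2 + 1.4924·e_1 = (-1.6364, -0.9545, -2.0455, 1.0000).
‖u_2‖ = 2.9619, so e_2 = (-0.5525, -0.3223, -0.6906, 0.3376).
e_1·c_3 = (-0.4264)·(-3) + (-0.6396)·(-2) + 0.6396·3 + 0.0000·1 = 4.4772; e_2·c_3 = (-0.5525)·(-3) + (-0.3223)·(-2) + (-0.6906)·3 + 0.3376·1 = 0.5678.
u_3 = c_3 − 4.4772·e_1 − 0.5678·e_2 = (-0.7772, 1.0466, 0.5285, 0.8083).
‖u_3‖ = 1.6224, so e_3 = (-0.4790, 0.6451, 0.3258, 0.4982).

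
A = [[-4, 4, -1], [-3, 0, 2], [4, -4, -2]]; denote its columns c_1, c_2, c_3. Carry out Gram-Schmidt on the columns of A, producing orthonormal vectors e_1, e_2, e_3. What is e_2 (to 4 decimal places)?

e_2 = (0.3313, -0.8835, -0.3313)

c_1 = (-4, -3, 4); ‖c_1‖ = 6.4031, so e_1 = (-0.6247, -0.4685, 0.6247).
e_1·c_2 = (-0.6247)·4 + (-0.4685)·0 + 0.6247·(-4) = -4.9976.
u_2 = c_2 + 4.9976·e_1 = (0.8780, -2.3415, -0.8780).
‖u_2‖ = 2.6504, so e_2 = (0.3313, -0.8835, -0.3313).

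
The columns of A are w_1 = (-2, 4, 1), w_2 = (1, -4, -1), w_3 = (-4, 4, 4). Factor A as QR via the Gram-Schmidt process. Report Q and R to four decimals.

w_1 = (-2, 4, 1); ‖w_1‖ = 4.5826, so q_1 = (-0.4364, 0.8729, 0.2182).
q_1·w_2 = (-0.4364)·1 + 0.8729·(-4) + 0.2182·(-1) = -4.1461.
u_2 = w_2 + 4.1461·q_1 = (-0.8095, -0.3810, -0.0952).
‖u_2‖ = 0.8997, so q_2 = (-0.8997, -0.4234, -0.1059).
q_1·w_3 = (-0.4364)·(-4) + 0.8729·4 + 0.2182·4 = 6.1101; q_2·w_3 = (-0.8997)·(-4) + (-0.4234)·4 + (-0.1059)·4 = 1.4819.
u_3 = w_3 − 6.1101·q_1 − 1.4819·q_2 = (0.0000, -0.7059, 2.8235).
‖u_3‖ = 2.9104, so q_3 = (0.0000, -0.2425, 0.9701).

Q = [[-0.4364, -0.8997, 0.0000], [0.8729, -0.4234, -0.2425], [0.2182, -0.1059, 0.9701]], R = [[4.5826, -4.1461, 6.1101], [0.0000, 0.8997, 1.4819], [0.0000, 0.0000, 2.9104]]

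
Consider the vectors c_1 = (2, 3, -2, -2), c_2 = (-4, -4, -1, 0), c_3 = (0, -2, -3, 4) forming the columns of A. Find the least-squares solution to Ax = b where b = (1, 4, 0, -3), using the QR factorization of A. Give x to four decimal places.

x = (0.7292, -0.0521, -0.4687)

c_1 = (2, 3, -2, -2); ‖c_1‖ = 4.5826, so q_1 = (0.4364, 0.6547, -0.4364, -0.4364).
q_1·c_2 = 0.4364·(-4) + 0.6547·(-4) + (-0.4364)·(-1) + (-0.4364)·0 = -3.9279.
u_2 = c_2 + 3.9279·q_1 = (-2.2857, -1.4286, -2.7143, -1.7143).
‖u_2‖ = 4.1918, so q_2 = (-0.5453, -0.3408, -0.6475, -0.4090).
q_1·c_3 = 0.4364·0 + 0.6547·(-2) + (-0.4364)·(-3) + (-0.4364)·4 = -1.7457; q_2·c_3 = (-0.5453)·0 + (-0.3408)·(-2) + (-0.6475)·(-3) + (-0.4090)·4 = 0.9883.
u_3 = c_3 + 1.7457·q_1 − 0.9883·q_2 = (1.3008, -0.5203, -3.1220, 3.6423).
‖u_3‖ = 4.9976, so q_3 = (0.2603, -0.1041, -0.6247, 0.7288).
Qᵀb = (4.3644, -0.6816, -2.3426).
Back-substitute: x_3 = -2.3426/4.9976 = -0.4687.
x_2 = (-0.6816 − 0.9883·(-0.4687))/4.1918 = -0.0521.
x_1 = (4.3644 + 3.9279·(-0.0521) + 1.7457·(-0.4687))/4.5826 = 0.7292.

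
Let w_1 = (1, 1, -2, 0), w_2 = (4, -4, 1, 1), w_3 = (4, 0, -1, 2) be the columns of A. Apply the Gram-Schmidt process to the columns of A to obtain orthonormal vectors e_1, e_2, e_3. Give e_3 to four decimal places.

e_1 = w_1/‖w_1‖ = (1, 1, -2, 0)/2.4495 = (0.4082, 0.4082, -0.8165, 0.0000).
r_{12} = e_1·w_2 = -0.8165.
u_2 = w_2 + 0.8165·e_1 = (4.3333, -3.6667, 0.3333, 1.0000).
‖u_2‖ = 5.7735, so e_2 = (0.7506, -0.6351, 0.0577, 0.1732).
r_{13} = e_1·w_3 = 2.4495; r_{23} = e_2·w_3 = 3.2909.
u_3 = w_3 − 2.4495·e_1 − 3.2909·e_2 = (0.5300, 1.0900, 0.8100, 1.4300).
‖u_3‖ = 2.0421, so e_3 = (0.2595, 0.5338, 0.3967, 0.7003).

e_3 = (0.2595, 0.5338, 0.3967, 0.7003)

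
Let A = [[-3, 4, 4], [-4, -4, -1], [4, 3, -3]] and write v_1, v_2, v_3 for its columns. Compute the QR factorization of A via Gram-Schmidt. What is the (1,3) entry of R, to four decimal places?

e_1 = v_1/‖v_1‖ = (-3, -4, 4)/6.4031 = (-0.4685, -0.6247, 0.6247).
r_{13} = e_1·v_3 = -3.1235.

r_{13} = -3.1235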